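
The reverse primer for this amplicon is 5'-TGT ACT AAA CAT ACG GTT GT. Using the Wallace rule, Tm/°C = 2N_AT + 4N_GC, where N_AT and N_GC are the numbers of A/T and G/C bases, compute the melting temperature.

54°C

Scanning the sequence gives C=3, A=6, G=4, T=7.
So N_AT = 13 and N_GC = 7.
Tm = 2(13) + 4(7) = 26 + 28 = 54°C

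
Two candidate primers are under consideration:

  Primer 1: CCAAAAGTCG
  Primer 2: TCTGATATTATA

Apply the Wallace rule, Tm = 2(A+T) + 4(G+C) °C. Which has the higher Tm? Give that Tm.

Primer 1, 30°C

Primer 1: A+T=5, G+C=5 → Tm = 2(5)+4(5) = 30°C
Primer 2: A+T=10, G+C=2 → Tm = 2(10)+4(2) = 28°C
30°C vs 28°C → primer 1 is higher.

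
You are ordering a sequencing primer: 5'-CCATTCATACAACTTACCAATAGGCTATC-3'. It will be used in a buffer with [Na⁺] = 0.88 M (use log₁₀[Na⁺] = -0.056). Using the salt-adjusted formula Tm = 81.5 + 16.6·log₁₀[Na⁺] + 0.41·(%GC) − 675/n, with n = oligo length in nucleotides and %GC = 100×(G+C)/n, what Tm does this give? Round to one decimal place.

72.8°C

Length n = 29. Scanning the sequence gives T=8, A=10, C=9, G=2.
G+C = 11, so %GC = 11/29 × 100 = 37.931%
Salt term: 16.6 × (-0.056) = -0.93
GC term: 0.41 × 37.931 = 15.552; length term: −675/29 = −23.276
Tm = 81.5 + (-0.93) + 15.552 − 23.276 = 72.846 → 72.8°C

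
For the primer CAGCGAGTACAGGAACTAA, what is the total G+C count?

Counting bases: C=4, A=8, G=5, T=2
Total G or C: 5 + 4 = 9

9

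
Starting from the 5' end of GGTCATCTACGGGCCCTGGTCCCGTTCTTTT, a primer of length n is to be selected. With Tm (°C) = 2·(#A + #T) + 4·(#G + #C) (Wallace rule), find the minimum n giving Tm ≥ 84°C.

First 24 bases: GGTCATCTACGGGCCCTGGTCCCG → Tm = 82°C (< 84°C)
First 25 bases: GGTCATCTACGGGCCCTGGTCCCGT → Tm = 84°C (≥ 84°C)
Since every base adds ≥2°C, Tm only increases with n, so the threshold is first crossed at n = 25.

n = 25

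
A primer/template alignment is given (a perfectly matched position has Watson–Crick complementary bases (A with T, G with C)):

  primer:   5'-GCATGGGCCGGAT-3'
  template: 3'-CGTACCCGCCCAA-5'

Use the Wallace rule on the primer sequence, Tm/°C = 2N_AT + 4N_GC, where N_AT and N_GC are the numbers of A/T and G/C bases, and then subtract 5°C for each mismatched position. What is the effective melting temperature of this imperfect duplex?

34°C

Primer base counts: A=2, T=2, G=6, C=3 → A+T=4, G+C=9
Perfect-match Tm = 2(4) + 4(9) = 8 + 36 = 44°C
Mismatches (positions where the bases are not complementary): 2 (at positions 9, 12)
Effective Tm = 44 − 2×5 = 44 − 10 = 34°C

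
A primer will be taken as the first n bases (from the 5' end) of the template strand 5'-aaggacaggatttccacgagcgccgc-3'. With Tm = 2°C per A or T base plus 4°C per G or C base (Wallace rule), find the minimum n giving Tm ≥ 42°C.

First 14 bases: AAGGACAGGATTTC → Tm = 40°C (< 42°C)
First 15 bases: AAGGACAGGATTTCC → Tm = 44°C (≥ 42°C)
Each additional base adds 2°C (A/T) or 4°C (G/C), so Tm is non-decreasing in n; n = 15 is the first length to reach 42°C.

n = 15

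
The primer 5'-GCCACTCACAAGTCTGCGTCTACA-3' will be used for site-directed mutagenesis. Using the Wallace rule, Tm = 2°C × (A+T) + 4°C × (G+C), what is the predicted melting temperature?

Base counts: G=4, C=9, T=5, A=6
A+T = 11, G+C = 13
Tm = 4·13 + 2·11 = 52 + 22 = 74°C

74°C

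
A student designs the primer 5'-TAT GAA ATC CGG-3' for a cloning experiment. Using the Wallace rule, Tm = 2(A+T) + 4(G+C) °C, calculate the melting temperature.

Base counts: A=4, G=3, T=3, C=2
So N_AT = 7 and N_GC = 5.
Tm = 4·5 + 2·7 = 20 + 14 = 34°C

34°C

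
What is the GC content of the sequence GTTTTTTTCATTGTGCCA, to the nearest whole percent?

Scanning the sequence gives T=10, A=2, G=3, C=3.
G+C = 3 + 3 = 6 out of 18 bases
%GC = 6/18 × 100 = 33.33% ≈ 33%

33%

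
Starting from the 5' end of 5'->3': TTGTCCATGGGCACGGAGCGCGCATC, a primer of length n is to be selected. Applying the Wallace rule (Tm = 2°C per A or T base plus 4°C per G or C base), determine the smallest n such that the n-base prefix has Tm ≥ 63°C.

First 19 bases: TTGTCCATGGGCACGGAGC → Tm = 62°C (< 63°C)
First 20 bases: TTGTCCATGGGCACGGAGCG → Tm = 66°C (≥ 63°C)
Since every base adds ≥2°C, Tm only increases with n, so the threshold is first crossed at n = 20.

n = 20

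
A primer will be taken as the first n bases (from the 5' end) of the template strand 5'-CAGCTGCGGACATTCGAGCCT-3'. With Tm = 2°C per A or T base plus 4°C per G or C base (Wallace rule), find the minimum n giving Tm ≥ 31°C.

First 8 bases: CAGCTGCG → Tm = 28°C (< 31°C)
First 9 bases: CAGCTGCGG → Tm = 32°C (≥ 31°C)
Each additional base adds 2°C (A/T) or 4°C (G/C), so Tm is non-decreasing in n; n = 9 is the first length to reach 31°C.

n = 9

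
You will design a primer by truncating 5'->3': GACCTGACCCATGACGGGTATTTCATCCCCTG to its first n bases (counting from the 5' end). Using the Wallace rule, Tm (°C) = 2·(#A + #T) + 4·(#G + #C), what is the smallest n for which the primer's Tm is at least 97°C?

First 31 bases: GACCTGACCCATGACGGGTATTTCATCCCCT → Tm = 96°C (< 97°C)
First 32 bases: GACCTGACCCATGACGGGTATTTCATCCCCTG → Tm = 100°C (≥ 97°C)
Since every base adds ≥2°C, Tm only increases with n, so the threshold is first crossed at n = 32.

n = 32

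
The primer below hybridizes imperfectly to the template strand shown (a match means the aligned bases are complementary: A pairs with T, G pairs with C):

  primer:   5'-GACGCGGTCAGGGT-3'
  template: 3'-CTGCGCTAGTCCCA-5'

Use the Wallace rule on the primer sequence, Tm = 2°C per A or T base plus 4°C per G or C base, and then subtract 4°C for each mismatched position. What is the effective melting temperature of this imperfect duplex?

44°C

Primer base counts: A=2, T=2, G=7, C=3 → A+T=4, G+C=10
Perfect-match Tm = 2(4) + 4(10) = 8 + 40 = 48°C
Mismatches (positions where the bases are not complementary): 1 (at position 7)
Effective Tm = 48 − 1×4 = 48 − 4 = 44°C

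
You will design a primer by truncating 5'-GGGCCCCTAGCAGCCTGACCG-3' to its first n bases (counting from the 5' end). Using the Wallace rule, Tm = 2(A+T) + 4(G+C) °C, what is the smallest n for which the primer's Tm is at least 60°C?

First 16 bases: GGGCCCCTAGCAGCCT → Tm = 56°C (< 60°C)
First 17 bases: GGGCCCCTAGCAGCCTG → Tm = 60°C (≥ 60°C)
Each additional base adds 2°C (A/T) or 4°C (G/C), so Tm is non-decreasing in n; n = 17 is the first length to reach 60°C.

n = 17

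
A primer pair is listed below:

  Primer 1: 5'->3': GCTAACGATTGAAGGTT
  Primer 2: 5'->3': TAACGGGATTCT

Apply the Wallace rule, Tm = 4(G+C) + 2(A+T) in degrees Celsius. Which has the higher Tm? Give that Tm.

Primer 1, 48°C

Primer 1: A+T=10, G+C=7 → Tm = 2(10)+4(7) = 48°C
Primer 2: A+T=7, G+C=5 → Tm = 2(7)+4(5) = 34°C
48°C vs 34°C → primer 1 is higher.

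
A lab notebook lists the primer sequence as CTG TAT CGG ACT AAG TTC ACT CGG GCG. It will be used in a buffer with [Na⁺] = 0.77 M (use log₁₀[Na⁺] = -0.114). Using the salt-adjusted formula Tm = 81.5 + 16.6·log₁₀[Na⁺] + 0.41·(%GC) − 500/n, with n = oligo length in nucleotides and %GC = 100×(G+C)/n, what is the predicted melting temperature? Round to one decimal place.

83.9°C

Length n = 27. A=5, C=7, G=8, T=7
G+C = 15, so %GC = 15/27 × 100 = 55.556%
Salt term: 16.6 × (-0.114) = -1.892
GC term: 0.41 × 55.556 = 22.778; length term: −500/27 = −18.519
Tm = 81.5 + (-1.892) + 22.778 − 18.519 = 83.867 → 83.9°C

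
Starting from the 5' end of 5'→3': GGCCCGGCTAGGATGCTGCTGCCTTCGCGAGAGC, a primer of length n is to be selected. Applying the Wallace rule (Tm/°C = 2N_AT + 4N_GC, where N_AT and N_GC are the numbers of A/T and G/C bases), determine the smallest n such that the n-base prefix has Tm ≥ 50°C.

First 14 bases: GGCCCGGCTAGGAT → Tm = 48°C (< 50°C)
First 15 bases: GGCCCGGCTAGGATG → Tm = 52°C (≥ 50°C)
Since every base adds ≥2°C, Tm only increases with n, so the threshold is first crossed at n = 15.

n = 15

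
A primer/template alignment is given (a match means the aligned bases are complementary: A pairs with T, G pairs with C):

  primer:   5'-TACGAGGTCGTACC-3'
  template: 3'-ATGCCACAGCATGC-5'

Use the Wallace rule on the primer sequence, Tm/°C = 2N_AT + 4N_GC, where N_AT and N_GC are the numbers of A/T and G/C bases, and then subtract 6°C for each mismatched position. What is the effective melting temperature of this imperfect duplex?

26°C

Primer base counts: A=3, T=3, G=4, C=4 → A+T=6, G+C=8
Perfect-match Tm = 2(6) + 4(8) = 12 + 32 = 44°C
Mismatches (positions where the bases are not complementary): 3 (at positions 5, 6, 14)
Effective Tm = 44 − 3×6 = 44 − 18 = 26°C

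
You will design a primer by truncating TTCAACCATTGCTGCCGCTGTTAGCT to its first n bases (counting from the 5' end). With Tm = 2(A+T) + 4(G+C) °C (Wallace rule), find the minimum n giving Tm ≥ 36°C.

n = 13

First 12 bases: TTCAACCATTGC → Tm = 34°C (< 36°C)
First 13 bases: TTCAACCATTGCT → Tm = 36°C (≥ 36°C)
Since every base adds ≥2°C, Tm only increases with n, so the threshold is first crossed at n = 13.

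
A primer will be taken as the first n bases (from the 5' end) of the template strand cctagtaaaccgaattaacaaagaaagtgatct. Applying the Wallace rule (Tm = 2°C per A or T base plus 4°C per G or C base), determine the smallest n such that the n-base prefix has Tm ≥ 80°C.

First 29 bases: CCTAGTAAACCGAATTAACAAAGAAAGTG → Tm = 78°C (< 80°C)
First 30 bases: CCTAGTAAACCGAATTAACAAAGAAAGTGA → Tm = 80°C (≥ 80°C)
Each additional base adds 2°C (A/T) or 4°C (G/C), so Tm is non-decreasing in n; n = 30 is the first length to reach 80°C.

n = 30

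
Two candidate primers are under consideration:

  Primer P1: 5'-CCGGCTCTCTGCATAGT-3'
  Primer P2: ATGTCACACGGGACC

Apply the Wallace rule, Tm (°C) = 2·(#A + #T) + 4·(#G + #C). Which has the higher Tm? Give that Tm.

Primer P1: A+T=7, G+C=10 → Tm = 2(7)+4(10) = 54°C
Primer P2: A+T=6, G+C=9 → Tm = 2(6)+4(9) = 48°C
54°C vs 48°C → primer P1 is higher.

Primer P1, 54°C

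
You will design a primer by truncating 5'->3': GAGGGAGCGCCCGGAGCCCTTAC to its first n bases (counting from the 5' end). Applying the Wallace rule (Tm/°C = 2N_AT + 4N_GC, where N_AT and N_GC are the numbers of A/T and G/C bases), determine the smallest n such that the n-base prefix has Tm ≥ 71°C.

First 19 bases: GAGGGAGCGCCCGGAGCCC → Tm = 70°C (< 71°C)
First 20 bases: GAGGGAGCGCCCGGAGCCCT → Tm = 72°C (≥ 71°C)
Each additional base adds 2°C (A/T) or 4°C (G/C), so Tm is non-decreasing in n; n = 20 is the first length to reach 71°C.

n = 20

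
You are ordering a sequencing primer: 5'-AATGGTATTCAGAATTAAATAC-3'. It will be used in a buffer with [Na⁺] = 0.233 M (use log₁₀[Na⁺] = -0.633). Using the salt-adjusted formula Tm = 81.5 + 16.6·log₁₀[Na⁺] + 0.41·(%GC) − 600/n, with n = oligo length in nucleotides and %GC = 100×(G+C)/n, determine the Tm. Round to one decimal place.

53.0°C

Length n = 22. Counting bases: A=10, G=3, C=2, T=7
G+C = 5, so %GC = 5/22 × 100 = 22.727%
Salt term: 16.6 × (-0.633) = -10.508
GC term: 0.41 × 22.727 = 9.318; length term: −600/22 = −27.273
Tm = 81.5 + (-10.508) + 9.318 − 27.273 = 53.037 → 53.0°C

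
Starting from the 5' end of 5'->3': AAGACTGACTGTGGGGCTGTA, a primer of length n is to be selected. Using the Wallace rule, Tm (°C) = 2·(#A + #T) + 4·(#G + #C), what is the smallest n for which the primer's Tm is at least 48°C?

First 15 bases: AAGACTGACTGTGGG → Tm = 46°C (< 48°C)
First 16 bases: AAGACTGACTGTGGGG → Tm = 50°C (≥ 48°C)
Each additional base adds 2°C (A/T) or 4°C (G/C), so Tm is non-decreasing in n; n = 16 is the first length to reach 48°C.

n = 16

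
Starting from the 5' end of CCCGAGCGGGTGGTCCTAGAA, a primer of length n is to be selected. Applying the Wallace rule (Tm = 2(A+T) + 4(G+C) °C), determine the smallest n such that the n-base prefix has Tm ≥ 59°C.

First 16 bases: CCCGAGCGGGTGGTCC → Tm = 58°C (< 59°C)
First 17 bases: CCCGAGCGGGTGGTCCT → Tm = 60°C (≥ 59°C)
Each additional base adds 2°C (A/T) or 4°C (G/C), so Tm is non-decreasing in n; n = 17 is the first length to reach 59°C.

n = 17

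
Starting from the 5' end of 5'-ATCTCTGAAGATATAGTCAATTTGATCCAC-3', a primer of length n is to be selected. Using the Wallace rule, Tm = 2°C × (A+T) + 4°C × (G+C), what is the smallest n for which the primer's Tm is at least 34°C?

n = 13

First 12 bases: ATCTCTGAAGAT → Tm = 32°C (< 34°C)
First 13 bases: ATCTCTGAAGATA → Tm = 34°C (≥ 34°C)
Each additional base adds 2°C (A/T) or 4°C (G/C), so Tm is non-decreasing in n; n = 13 is the first length to reach 34°C.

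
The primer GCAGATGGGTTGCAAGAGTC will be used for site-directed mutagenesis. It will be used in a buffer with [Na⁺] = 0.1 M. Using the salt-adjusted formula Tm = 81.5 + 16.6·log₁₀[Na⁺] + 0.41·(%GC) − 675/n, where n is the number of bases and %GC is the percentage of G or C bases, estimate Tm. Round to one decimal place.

Length n = 20. G=8, T=4, C=3, A=5
G+C = 11, so %GC = 11/20 × 100 = 55%
Salt term: 16.6 × (-1) = -16.6
GC term: 0.41 × 55 = 22.55; length term: −675/20 = −33.75
Tm = 81.5 + (-16.6) + 22.55 − 33.75 = 53.7 → 53.7°C

53.7°C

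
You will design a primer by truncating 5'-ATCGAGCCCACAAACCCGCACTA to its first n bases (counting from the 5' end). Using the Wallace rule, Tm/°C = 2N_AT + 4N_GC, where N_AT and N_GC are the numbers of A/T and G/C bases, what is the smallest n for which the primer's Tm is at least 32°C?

n = 10

First 9 bases: ATCGAGCCC → Tm = 30°C (< 32°C)
First 10 bases: ATCGAGCCCA → Tm = 32°C (≥ 32°C)
Since every base adds ≥2°C, Tm only increases with n, so the threshold is first crossed at n = 10.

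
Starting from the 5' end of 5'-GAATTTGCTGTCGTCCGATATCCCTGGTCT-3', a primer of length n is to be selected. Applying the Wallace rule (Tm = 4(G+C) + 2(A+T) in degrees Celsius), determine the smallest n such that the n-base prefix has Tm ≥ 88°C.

n = 29

First 28 bases: GAATTTGCTGTCGTCCGATATCCCTGGT → Tm = 84°C (< 88°C)
First 29 bases: GAATTTGCTGTCGTCCGATATCCCTGGTC → Tm = 88°C (≥ 88°C)
Since every base adds ≥2°C, Tm only increases with n, so the threshold is first crossed at n = 29.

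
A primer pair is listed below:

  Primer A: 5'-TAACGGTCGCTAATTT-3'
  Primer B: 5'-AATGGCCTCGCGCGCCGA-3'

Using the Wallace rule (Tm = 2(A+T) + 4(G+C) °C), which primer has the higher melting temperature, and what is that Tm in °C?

Primer B, 62°C

Primer A: A+T=10, G+C=6 → Tm = 2(10)+4(6) = 44°C
Primer B: A+T=5, G+C=13 → Tm = 2(5)+4(13) = 62°C
44°C vs 62°C → primer B is higher.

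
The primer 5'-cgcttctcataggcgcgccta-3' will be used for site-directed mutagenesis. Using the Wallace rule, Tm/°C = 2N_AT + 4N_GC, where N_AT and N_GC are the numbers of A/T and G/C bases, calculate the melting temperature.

68°C

Base counts: T=5, A=3, C=8, G=5
AT pairs contribute 8, GC pairs contribute 13.
Tm = 2×8 + 4×13 = 68°C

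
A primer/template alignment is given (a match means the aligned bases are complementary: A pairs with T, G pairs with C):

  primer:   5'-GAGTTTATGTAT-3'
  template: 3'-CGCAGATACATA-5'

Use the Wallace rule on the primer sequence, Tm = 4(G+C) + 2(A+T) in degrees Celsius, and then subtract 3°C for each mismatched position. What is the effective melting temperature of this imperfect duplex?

24°C

Primer base counts: A=3, T=6, G=3, C=0 → A+T=9, G+C=3
Perfect-match Tm = 2(9) + 4(3) = 18 + 12 = 30°C
Mismatches (positions where the bases are not complementary): 2 (at positions 2, 5)
Effective Tm = 30 − 2×3 = 30 − 6 = 24°C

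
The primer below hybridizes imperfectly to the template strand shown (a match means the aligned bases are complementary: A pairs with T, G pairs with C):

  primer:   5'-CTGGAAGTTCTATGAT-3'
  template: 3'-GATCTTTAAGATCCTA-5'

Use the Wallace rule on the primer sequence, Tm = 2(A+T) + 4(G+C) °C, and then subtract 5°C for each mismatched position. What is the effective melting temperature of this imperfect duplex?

29°C

Primer base counts: A=4, T=6, G=4, C=2 → A+T=10, G+C=6
Perfect-match Tm = 2(10) + 4(6) = 20 + 24 = 44°C
Mismatches (positions where the bases are not complementary): 3 (at positions 3, 7, 13)
Effective Tm = 44 − 3×5 = 44 − 15 = 29°C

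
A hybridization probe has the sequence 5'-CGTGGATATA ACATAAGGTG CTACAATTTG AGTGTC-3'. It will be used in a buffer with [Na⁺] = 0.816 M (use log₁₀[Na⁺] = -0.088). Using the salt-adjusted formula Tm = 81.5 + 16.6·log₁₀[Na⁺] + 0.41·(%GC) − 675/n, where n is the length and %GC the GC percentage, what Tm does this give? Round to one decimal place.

Length n = 36. A=11, C=5, T=11, G=9
G+C = 14, so %GC = 14/36 × 100 = 38.889%
Salt term: 16.6 × (-0.088) = -1.461
GC term: 0.41 × 38.889 = 15.944; length term: −675/36 = −18.75
Tm = 81.5 + (-1.461) + 15.944 − 18.75 = 77.233 → 77.2°C

77.2°C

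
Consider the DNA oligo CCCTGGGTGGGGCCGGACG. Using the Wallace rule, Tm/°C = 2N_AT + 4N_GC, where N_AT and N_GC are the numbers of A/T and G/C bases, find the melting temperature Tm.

70°C

T=2, G=10, C=6, A=1
AT pairs contribute 3, GC pairs contribute 16.
Tm = 4·16 + 2·3 = 64 + 6 = 70°C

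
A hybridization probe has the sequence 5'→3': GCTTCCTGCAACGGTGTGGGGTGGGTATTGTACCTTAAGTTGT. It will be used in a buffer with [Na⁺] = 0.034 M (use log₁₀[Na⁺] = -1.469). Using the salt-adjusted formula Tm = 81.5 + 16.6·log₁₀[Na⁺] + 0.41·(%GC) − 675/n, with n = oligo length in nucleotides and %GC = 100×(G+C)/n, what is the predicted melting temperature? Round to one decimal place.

Length n = 43. Base counts: C=7, G=15, T=15, A=6
G+C = 22, so %GC = 22/43 × 100 = 51.163%
Salt term: 16.6 × (-1.469) = -24.385
GC term: 0.41 × 51.163 = 20.977; length term: −675/43 = −15.698
Tm = 81.5 + (-24.385) + 20.977 − 15.698 = 62.394 → 62.4°C

62.4°C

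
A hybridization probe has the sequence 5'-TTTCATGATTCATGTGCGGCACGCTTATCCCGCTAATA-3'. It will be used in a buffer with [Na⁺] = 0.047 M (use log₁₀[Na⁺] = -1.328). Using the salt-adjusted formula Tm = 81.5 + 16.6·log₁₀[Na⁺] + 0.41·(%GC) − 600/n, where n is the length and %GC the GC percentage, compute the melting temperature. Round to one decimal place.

62.0°C

Length n = 38. G=7, C=10, A=8, T=13
G+C = 17, so %GC = 17/38 × 100 = 44.737%
Salt term: 16.6 × (-1.328) = -22.045
GC term: 0.41 × 44.737 = 18.342; length term: −600/38 = −15.789
Tm = 81.5 + (-22.045) + 18.342 − 15.789 = 62.008 → 62.0°C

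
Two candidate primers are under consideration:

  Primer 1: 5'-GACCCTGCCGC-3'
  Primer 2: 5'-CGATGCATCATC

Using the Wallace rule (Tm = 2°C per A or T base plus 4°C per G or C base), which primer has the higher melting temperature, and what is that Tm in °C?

Primer 1: A+T=2, G+C=9 → Tm = 2(2)+4(9) = 40°C
Primer 2: A+T=6, G+C=6 → Tm = 2(6)+4(6) = 36°C
40°C vs 36°C → primer 1 is higher.

Primer 1, 40°C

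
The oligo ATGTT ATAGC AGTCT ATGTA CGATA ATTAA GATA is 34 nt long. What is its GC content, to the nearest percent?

Scanning the sequence gives C=3, G=6, A=13, T=12.
G+C = 6 + 3 = 9 out of 34 bases
%GC = 9/34 × 100 = 26.47% ≈ 26%

26%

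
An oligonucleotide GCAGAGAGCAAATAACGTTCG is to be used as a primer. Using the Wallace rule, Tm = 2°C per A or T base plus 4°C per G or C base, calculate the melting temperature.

62°C

Scanning the sequence gives G=6, T=3, A=8, C=4.
AT pairs contribute 11, GC pairs contribute 10.
Tm = 2(11) + 4(10) = 22 + 40 = 62°C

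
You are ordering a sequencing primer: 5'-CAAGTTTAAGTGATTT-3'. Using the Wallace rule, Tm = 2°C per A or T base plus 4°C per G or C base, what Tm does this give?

40°C

Base counts: A=5, T=7, C=1, G=3
So N_AT = 12 and N_GC = 4.
Tm = 4·4 + 2·12 = 16 + 24 = 40°C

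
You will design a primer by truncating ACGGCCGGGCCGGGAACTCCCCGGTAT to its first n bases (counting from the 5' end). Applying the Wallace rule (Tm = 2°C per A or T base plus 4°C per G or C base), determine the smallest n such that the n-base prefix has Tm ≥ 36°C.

n = 10

First 9 bases: ACGGCCGGG → Tm = 34°C (< 36°C)
First 10 bases: ACGGCCGGGC → Tm = 38°C (≥ 36°C)
Each additional base adds 2°C (A/T) or 4°C (G/C), so Tm is non-decreasing in n; n = 10 is the first length to reach 36°C.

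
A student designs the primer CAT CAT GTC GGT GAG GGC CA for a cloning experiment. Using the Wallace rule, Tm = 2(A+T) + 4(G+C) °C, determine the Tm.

64°C

Base counts: C=5, A=4, G=7, T=4
A+T = 8, G+C = 12
Tm = 4·12 + 2·8 = 48 + 16 = 64°C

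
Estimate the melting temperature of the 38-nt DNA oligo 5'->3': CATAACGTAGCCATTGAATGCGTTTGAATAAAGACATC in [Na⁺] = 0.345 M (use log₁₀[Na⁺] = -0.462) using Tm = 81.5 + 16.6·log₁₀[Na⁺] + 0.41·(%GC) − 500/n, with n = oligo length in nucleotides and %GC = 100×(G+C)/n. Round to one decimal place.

75.8°C

Length n = 38. Scanning the sequence gives T=10, C=7, G=7, A=14.
G+C = 14, so %GC = 14/38 × 100 = 36.842%
Salt term: 16.6 × (-0.462) = -7.669
GC term: 0.41 × 36.842 = 15.105; length term: −500/38 = −13.158
Tm = 81.5 + (-7.669) + 15.105 − 13.158 = 75.778 → 75.8°C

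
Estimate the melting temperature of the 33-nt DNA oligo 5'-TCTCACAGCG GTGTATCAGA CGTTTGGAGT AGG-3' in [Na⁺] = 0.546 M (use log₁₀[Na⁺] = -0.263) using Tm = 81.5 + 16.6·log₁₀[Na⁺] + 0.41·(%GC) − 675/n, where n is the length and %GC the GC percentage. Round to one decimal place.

77.8°C

Length n = 33. Counting bases: T=9, C=6, A=7, G=11
G+C = 17, so %GC = 17/33 × 100 = 51.515%
Salt term: 16.6 × (-0.263) = -4.366
GC term: 0.41 × 51.515 = 21.121; length term: −675/33 = −20.455
Tm = 81.5 + (-4.366) + 21.121 − 20.455 = 77.8 → 77.8°C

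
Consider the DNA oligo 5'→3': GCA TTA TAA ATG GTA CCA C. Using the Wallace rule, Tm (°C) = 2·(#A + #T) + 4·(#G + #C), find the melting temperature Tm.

52°C

Base counts: G=3, A=7, C=4, T=5
So N_AT = 12 and N_GC = 7.
Tm = 2(12) + 4(7) = 24 + 28 = 52°C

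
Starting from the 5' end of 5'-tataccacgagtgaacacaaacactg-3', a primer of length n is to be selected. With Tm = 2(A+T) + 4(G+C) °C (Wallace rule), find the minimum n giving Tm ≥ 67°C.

First 23 bases: TATACCACGAGTGAACACAAACA → Tm = 64°C (< 67°C)
First 24 bases: TATACCACGAGTGAACACAAACAC → Tm = 68°C (≥ 67°C)
Each additional base adds 2°C (A/T) or 4°C (G/C), so Tm is non-decreasing in n; n = 24 is the first length to reach 67°C.

n = 24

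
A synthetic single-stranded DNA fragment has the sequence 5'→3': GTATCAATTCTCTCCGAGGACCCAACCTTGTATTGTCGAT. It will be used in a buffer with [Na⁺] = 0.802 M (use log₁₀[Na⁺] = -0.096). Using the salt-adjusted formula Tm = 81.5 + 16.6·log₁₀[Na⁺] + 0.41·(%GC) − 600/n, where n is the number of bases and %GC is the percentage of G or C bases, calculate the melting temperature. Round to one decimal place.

83.4°C

Length n = 40. Counting bases: T=13, A=9, C=11, G=7
G+C = 18, so %GC = 18/40 × 100 = 45%
Salt term: 16.6 × (-0.096) = -1.594
GC term: 0.41 × 45 = 18.45; length term: −600/40 = −15
Tm = 81.5 + (-1.594) + 18.45 − 15 = 83.356 → 83.4°C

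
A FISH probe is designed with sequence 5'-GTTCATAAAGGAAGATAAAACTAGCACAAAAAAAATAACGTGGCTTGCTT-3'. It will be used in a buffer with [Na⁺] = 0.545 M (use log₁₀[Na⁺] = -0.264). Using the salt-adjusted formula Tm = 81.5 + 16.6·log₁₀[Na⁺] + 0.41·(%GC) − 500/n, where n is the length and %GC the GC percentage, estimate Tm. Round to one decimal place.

Length n = 50. A=23, C=7, G=9, T=11
G+C = 16, so %GC = 16/50 × 100 = 32%
Salt term: 16.6 × (-0.264) = -4.382
GC term: 0.41 × 32 = 13.12; length term: −500/50 = −10
Tm = 81.5 + (-4.382) + 13.12 − 10 = 80.238 → 80.2°C

80.2°C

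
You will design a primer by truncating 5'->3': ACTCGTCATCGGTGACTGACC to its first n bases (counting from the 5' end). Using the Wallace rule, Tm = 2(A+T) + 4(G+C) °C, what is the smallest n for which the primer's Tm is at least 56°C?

First 17 bases: ACTCGTCATCGGTGACT → Tm = 52°C (< 56°C)
First 18 bases: ACTCGTCATCGGTGACTG → Tm = 56°C (≥ 56°C)
Since every base adds ≥2°C, Tm only increases with n, so the threshold is first crossed at n = 18.

n = 18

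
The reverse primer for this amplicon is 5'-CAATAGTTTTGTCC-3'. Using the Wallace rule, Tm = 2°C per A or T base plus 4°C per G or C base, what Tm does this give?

38°C

Scanning the sequence gives A=3, G=2, C=3, T=6.
A+T = 9, G+C = 5
Tm = 2(9) + 4(5) = 18 + 20 = 38°C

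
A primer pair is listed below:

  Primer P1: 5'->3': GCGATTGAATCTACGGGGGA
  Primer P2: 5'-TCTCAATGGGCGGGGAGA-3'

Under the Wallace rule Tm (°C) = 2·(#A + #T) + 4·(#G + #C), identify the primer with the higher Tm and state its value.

Primer P1: A+T=9, G+C=11 → Tm = 2(9)+4(11) = 62°C
Primer P2: A+T=7, G+C=11 → Tm = 2(7)+4(11) = 58°C
62°C vs 58°C → primer P1 is higher.

Primer P1, 62°C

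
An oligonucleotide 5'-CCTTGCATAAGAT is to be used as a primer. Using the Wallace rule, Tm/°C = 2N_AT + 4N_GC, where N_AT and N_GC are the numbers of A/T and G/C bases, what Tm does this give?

Counting bases: A=4, G=2, C=3, T=4
AT pairs contribute 8, GC pairs contribute 5.
Tm = 2(8) + 4(5) = 16 + 20 = 36°C

36°C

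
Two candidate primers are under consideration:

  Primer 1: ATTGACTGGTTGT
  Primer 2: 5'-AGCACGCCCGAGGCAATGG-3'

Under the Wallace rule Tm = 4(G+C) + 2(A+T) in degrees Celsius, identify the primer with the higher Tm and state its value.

Primer 1: A+T=8, G+C=5 → Tm = 2(8)+4(5) = 36°C
Primer 2: A+T=6, G+C=13 → Tm = 2(6)+4(13) = 64°C
36°C vs 64°C → primer 2 is higher.

Primer 2, 64°C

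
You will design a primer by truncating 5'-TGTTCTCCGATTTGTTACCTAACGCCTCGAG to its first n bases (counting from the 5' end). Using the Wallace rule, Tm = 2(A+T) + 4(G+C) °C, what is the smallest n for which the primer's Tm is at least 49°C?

First 17 bases: TGTTCTCCGATTTGTTA → Tm = 46°C (< 49°C)
First 18 bases: TGTTCTCCGATTTGTTAC → Tm = 50°C (≥ 49°C)
Since every base adds ≥2°C, Tm only increases with n, so the threshold is first crossed at n = 18.

n = 18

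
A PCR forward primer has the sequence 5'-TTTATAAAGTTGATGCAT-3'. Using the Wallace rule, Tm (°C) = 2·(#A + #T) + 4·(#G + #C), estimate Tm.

44°C

Scanning the sequence gives C=1, A=6, T=8, G=3.
So N_AT = 14 and N_GC = 4.
Tm = 2×14 + 4×4 = 44°C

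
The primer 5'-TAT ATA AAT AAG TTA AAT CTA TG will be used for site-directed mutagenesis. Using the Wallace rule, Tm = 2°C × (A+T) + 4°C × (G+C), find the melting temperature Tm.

52°C

G=2, A=11, T=9, C=1
A+T = 20, G+C = 3
Tm = 2×20 + 4×3 = 52°C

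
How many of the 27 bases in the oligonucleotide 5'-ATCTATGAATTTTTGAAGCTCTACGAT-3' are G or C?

Scanning the sequence gives G=4, A=8, C=4, T=11.
Total G or C: 4 + 4 = 8

8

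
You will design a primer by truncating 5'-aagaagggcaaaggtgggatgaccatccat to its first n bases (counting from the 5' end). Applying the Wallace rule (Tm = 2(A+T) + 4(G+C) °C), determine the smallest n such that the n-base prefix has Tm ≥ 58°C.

First 18 bases: AAGAAGGGCAAAGGTGGG → Tm = 56°C (< 58°C)
First 19 bases: AAGAAGGGCAAAGGTGGGA → Tm = 58°C (≥ 58°C)
Since every base adds ≥2°C, Tm only increases with n, so the threshold is first crossed at n = 19.

n = 19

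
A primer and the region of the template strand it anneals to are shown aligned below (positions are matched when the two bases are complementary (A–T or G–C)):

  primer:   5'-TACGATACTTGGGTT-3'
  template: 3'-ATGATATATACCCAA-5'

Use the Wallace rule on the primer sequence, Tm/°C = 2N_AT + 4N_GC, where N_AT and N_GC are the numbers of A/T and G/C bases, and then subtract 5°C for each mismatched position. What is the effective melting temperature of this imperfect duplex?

27°C

Primer base counts: A=3, T=6, G=4, C=2 → A+T=9, G+C=6
Perfect-match Tm = 2(9) + 4(6) = 18 + 24 = 42°C
Mismatches (positions where the bases are not complementary): 3 (at positions 4, 8, 9)
Effective Tm = 42 − 3×5 = 42 − 15 = 27°C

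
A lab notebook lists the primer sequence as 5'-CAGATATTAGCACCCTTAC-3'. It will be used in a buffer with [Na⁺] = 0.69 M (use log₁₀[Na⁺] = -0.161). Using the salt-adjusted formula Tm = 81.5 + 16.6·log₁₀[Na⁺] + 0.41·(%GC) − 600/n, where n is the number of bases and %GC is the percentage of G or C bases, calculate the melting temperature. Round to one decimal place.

64.5°C

Length n = 19. Base counts: T=5, G=2, A=6, C=6
G+C = 8, so %GC = 8/19 × 100 = 42.105%
Salt term: 16.6 × (-0.161) = -2.673
GC term: 0.41 × 42.105 = 17.263; length term: −600/19 = −31.579
Tm = 81.5 + (-2.673) + 17.263 − 31.579 = 64.511 → 64.5°C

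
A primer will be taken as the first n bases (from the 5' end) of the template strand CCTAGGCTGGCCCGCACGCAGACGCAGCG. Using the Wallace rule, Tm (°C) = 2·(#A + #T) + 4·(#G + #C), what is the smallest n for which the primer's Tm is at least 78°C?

First 22 bases: CCTAGGCTGGCCCGCACGCAGA → Tm = 76°C (< 78°C)
First 23 bases: CCTAGGCTGGCCCGCACGCAGAC → Tm = 80°C (≥ 78°C)
Since every base adds ≥2°C, Tm only increases with n, so the threshold is first crossed at n = 23.

n = 23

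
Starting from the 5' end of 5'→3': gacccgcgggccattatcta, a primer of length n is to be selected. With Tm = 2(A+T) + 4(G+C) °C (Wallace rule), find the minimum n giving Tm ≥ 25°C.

n = 7

First 6 bases: GACCCG → Tm = 22°C (< 25°C)
First 7 bases: GACCCGC → Tm = 26°C (≥ 25°C)
Since every base adds ≥2°C, Tm only increases with n, so the threshold is first crossed at n = 7.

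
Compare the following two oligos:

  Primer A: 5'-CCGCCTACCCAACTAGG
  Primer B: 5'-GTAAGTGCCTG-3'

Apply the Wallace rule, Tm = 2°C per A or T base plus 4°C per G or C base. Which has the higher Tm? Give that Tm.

Primer A: A+T=6, G+C=11 → Tm = 2(6)+4(11) = 56°C
Primer B: A+T=5, G+C=6 → Tm = 2(5)+4(6) = 34°C
56°C vs 34°C → primer A is higher.

Primer A, 56°C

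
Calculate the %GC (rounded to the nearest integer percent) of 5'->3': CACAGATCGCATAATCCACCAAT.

43%

Base counts: G=2, A=9, C=8, T=4
G+C = 2 + 8 = 10 out of 23 bases
%GC = 10/23 × 100 = 43.48% ≈ 43%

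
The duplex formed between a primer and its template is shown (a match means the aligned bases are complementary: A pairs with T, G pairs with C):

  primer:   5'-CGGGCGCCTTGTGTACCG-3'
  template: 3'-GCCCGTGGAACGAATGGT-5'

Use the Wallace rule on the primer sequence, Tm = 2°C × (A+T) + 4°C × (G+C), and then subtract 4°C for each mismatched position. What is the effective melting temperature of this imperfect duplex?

46°C

Primer base counts: A=1, T=4, G=7, C=6 → A+T=5, G+C=13
Perfect-match Tm = 2(5) + 4(13) = 10 + 52 = 62°C
Mismatches (positions where the bases are not complementary): 4 (at positions 6, 12, 13, 18)
Effective Tm = 62 − 4×4 = 62 − 16 = 46°C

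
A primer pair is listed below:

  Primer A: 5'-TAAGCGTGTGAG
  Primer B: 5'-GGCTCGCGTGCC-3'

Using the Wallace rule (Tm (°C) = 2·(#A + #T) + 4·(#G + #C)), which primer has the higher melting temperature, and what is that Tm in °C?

Primer B, 44°C

Primer A: A+T=6, G+C=6 → Tm = 2(6)+4(6) = 36°C
Primer B: A+T=2, G+C=10 → Tm = 2(2)+4(10) = 44°C
36°C vs 44°C → primer B is higher.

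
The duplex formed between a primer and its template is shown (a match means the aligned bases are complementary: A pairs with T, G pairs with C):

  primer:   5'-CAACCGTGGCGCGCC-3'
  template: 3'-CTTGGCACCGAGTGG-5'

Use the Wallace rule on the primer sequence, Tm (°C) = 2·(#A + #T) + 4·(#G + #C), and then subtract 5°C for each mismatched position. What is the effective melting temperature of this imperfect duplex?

39°C

Primer base counts: A=2, T=1, G=5, C=7 → A+T=3, G+C=12
Perfect-match Tm = 2(3) + 4(12) = 6 + 48 = 54°C
Mismatches (positions where the bases are not complementary): 3 (at positions 1, 11, 13)
Effective Tm = 54 − 3×5 = 54 − 15 = 39°C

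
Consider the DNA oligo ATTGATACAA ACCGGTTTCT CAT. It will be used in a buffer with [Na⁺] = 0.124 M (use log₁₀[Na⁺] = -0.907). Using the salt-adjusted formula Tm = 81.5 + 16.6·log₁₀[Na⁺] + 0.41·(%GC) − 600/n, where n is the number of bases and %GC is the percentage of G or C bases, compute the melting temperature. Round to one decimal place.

Length n = 23. Scanning the sequence gives G=3, T=8, C=5, A=7.
G+C = 8, so %GC = 8/23 × 100 = 34.783%
Salt term: 16.6 × (-0.907) = -15.056
GC term: 0.41 × 34.783 = 14.261; length term: −600/23 = −26.087
Tm = 81.5 + (-15.056) + 14.261 − 26.087 = 54.618 → 54.6°C

54.6°C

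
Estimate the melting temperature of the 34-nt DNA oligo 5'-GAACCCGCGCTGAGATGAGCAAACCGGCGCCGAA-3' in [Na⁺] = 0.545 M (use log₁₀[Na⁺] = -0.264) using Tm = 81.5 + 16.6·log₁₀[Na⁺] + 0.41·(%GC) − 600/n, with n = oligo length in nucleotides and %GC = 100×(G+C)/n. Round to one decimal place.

Length n = 34. Counting bases: C=11, A=10, T=2, G=11
G+C = 22, so %GC = 22/34 × 100 = 64.706%
Salt term: 16.6 × (-0.264) = -4.382
GC term: 0.41 × 64.706 = 26.529; length term: −600/34 = −17.647
Tm = 81.5 + (-4.382) + 26.529 − 17.647 = 86 → 86.0°C

86.0°C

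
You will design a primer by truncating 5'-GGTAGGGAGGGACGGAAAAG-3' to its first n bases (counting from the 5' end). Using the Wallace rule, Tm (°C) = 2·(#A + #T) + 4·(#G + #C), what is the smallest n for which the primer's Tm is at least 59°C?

n = 19

First 18 bases: GGTAGGGAGGGACGGAAA → Tm = 58°C (< 59°C)
First 19 bases: GGTAGGGAGGGACGGAAAA → Tm = 60°C (≥ 59°C)
Each additional base adds 2°C (A/T) or 4°C (G/C), so Tm is non-decreasing in n; n = 19 is the first length to reach 59°C.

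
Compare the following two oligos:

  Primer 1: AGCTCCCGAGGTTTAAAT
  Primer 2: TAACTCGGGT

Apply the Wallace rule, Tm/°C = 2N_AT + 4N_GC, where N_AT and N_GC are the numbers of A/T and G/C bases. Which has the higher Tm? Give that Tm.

Primer 1: A+T=10, G+C=8 → Tm = 2(10)+4(8) = 52°C
Primer 2: A+T=5, G+C=5 → Tm = 2(5)+4(5) = 30°C
52°C vs 30°C → primer 1 is higher.

Primer 1, 52°C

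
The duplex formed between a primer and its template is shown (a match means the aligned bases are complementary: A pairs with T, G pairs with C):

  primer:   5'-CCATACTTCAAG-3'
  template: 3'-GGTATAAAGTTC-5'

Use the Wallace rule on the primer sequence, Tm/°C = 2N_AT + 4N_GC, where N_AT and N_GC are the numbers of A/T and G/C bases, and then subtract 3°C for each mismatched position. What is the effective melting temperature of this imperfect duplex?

Primer base counts: A=4, T=3, G=1, C=4 → A+T=7, G+C=5
Perfect-match Tm = 2(7) + 4(5) = 14 + 20 = 34°C
Mismatches (positions where the bases are not complementary): 1 (at position 6)
Effective Tm = 34 − 1×3 = 34 − 3 = 31°C

31°C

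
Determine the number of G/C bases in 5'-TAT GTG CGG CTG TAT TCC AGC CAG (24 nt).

13

A=4, T=7, C=6, G=7
Total G or C: 7 + 6 = 13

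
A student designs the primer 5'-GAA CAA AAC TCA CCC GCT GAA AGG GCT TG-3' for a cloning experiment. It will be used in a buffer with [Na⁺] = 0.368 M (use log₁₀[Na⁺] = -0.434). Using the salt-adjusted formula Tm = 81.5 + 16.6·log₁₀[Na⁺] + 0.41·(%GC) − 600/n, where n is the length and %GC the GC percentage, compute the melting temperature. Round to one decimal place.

Length n = 29. C=8, A=10, T=4, G=7
G+C = 15, so %GC = 15/29 × 100 = 51.724%
Salt term: 16.6 × (-0.434) = -7.204
GC term: 0.41 × 51.724 = 21.207; length term: −600/29 = −20.69
Tm = 81.5 + (-7.204) + 21.207 − 20.69 = 74.813 → 74.8°C

74.8°C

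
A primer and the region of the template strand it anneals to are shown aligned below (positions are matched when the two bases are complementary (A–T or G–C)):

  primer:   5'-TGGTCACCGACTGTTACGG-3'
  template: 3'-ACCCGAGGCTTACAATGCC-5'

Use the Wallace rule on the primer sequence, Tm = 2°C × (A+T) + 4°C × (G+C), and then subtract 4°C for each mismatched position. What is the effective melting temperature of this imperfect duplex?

Primer base counts: A=3, T=5, G=6, C=5 → A+T=8, G+C=11
Perfect-match Tm = 2(8) + 4(11) = 16 + 44 = 60°C
Mismatches (positions where the bases are not complementary): 3 (at positions 4, 6, 11)
Effective Tm = 60 − 3×4 = 60 − 12 = 48°C

48°C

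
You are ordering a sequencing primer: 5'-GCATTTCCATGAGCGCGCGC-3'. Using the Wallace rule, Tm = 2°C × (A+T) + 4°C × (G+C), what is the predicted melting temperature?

T=4, G=6, A=3, C=7
So N_AT = 7 and N_GC = 13.
Tm = 4·13 + 2·7 = 52 + 14 = 66°C

66°C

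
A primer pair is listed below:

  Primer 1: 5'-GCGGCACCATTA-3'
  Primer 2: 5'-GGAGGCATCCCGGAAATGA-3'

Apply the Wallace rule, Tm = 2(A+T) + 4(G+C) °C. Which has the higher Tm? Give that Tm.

Primer 2, 60°C

Primer 1: A+T=5, G+C=7 → Tm = 2(5)+4(7) = 38°C
Primer 2: A+T=8, G+C=11 → Tm = 2(8)+4(11) = 60°C
38°C vs 60°C → primer 2 is higher.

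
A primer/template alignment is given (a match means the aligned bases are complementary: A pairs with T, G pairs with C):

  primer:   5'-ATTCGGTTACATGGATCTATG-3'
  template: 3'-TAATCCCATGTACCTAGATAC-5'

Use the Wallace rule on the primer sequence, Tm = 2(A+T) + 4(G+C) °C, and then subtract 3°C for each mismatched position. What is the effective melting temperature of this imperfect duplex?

52°C

Primer base counts: A=5, T=8, G=5, C=3 → A+T=13, G+C=8
Perfect-match Tm = 2(13) + 4(8) = 26 + 32 = 58°C
Mismatches (positions where the bases are not complementary): 2 (at positions 4, 7)
Effective Tm = 58 − 2×3 = 58 − 6 = 52°C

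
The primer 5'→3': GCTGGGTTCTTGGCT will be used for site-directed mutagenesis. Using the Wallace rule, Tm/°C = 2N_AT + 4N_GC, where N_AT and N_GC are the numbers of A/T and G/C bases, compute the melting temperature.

48°C

T=6, A=0, C=3, G=6
A+T = 6, G+C = 9
Tm = 2(6) + 4(9) = 12 + 36 = 48°C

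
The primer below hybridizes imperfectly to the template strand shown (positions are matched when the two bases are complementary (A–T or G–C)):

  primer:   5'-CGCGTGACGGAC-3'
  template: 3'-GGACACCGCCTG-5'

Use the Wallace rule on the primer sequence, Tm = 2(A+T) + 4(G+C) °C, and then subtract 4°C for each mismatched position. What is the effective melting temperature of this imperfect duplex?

30°C

Primer base counts: A=2, T=1, G=5, C=4 → A+T=3, G+C=9
Perfect-match Tm = 2(3) + 4(9) = 6 + 36 = 42°C
Mismatches (positions where the bases are not complementary): 3 (at positions 2, 3, 7)
Effective Tm = 42 − 3×4 = 42 − 12 = 30°C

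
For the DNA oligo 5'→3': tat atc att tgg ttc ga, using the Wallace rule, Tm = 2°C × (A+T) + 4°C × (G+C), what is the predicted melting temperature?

Counting bases: C=2, A=4, T=8, G=3
A+T = 12, G+C = 5
Tm = 2(12) + 4(5) = 24 + 20 = 44°C

44°C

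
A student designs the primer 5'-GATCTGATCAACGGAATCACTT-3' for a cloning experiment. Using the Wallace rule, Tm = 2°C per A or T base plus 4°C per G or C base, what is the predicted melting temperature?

62°C

C=5, G=4, T=6, A=7
So N_AT = 13 and N_GC = 9.
Tm = 4·9 + 2·13 = 36 + 26 = 62°C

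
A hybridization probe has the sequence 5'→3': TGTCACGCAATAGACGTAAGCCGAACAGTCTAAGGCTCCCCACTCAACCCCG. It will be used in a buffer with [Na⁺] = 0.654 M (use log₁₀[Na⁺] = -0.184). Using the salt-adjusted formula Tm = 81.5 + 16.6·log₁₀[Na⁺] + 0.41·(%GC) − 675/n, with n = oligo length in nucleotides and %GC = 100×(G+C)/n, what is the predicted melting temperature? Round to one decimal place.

Length n = 52. Counting bases: A=15, T=8, C=19, G=10
G+C = 29, so %GC = 29/52 × 100 = 55.769%
Salt term: 16.6 × (-0.184) = -3.054
GC term: 0.41 × 55.769 = 22.865; length term: −675/52 = −12.981
Tm = 81.5 + (-3.054) + 22.865 − 12.981 = 88.33 → 88.3°C

88.3°C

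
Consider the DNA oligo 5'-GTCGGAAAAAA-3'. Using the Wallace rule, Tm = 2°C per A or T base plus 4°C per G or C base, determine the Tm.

Counting bases: C=1, T=1, G=3, A=6
A+T = 7, G+C = 4
Tm = 2(7) + 4(4) = 14 + 16 = 30°C

30°C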